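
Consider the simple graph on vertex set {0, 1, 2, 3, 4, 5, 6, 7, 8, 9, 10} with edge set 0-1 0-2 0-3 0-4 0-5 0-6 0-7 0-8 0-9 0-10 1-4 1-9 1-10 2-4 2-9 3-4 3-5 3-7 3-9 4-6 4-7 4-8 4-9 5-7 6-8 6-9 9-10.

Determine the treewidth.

A width-3 tree decomposition is:
Bags: B1 = {0, 3, 4, 9}  B2 = {0, 3, 4, 7}  B3 = {0, 4, 6, 9}  B4 = {0, 1, 4, 9}  B5 = {0, 3, 5, 7}  B6 = {0, 2, 4, 9}  B7 = {0, 1, 9, 10}  B8 = {0, 4, 6, 8}
Tree: B1–B2, B1–B3, B1–B4, B2–B5, B4–B6, B4–B7, B3–B8
Each bag holds 4 vertices, so the decomposition has width 3, which upper-bounds the treewidth. On the other hand G contains the 4-clique {0, 1, 9, 10}. A clique must lie in a single bag of any decomposition, so no decomposition can have width below 3. Hence tw(G) = 3 exactly.

3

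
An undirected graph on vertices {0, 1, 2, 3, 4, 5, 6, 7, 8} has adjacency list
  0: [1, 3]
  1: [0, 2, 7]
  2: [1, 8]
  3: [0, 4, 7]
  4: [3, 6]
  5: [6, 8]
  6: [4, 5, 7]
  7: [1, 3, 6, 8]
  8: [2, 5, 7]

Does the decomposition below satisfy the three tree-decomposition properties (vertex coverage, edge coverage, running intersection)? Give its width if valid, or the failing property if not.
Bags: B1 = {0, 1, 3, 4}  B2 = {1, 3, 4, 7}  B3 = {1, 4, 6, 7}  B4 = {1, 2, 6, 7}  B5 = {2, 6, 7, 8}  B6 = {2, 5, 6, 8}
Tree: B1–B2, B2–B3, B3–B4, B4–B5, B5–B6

Yes; width 3.

Checking the three conditions: (i) the bags cover all of {0, 1, 2, 3, 4, 5, 6, 7, 8}; (ii) for each edge, some bag contains both endpoints; (iii) the bags containing any fixed vertex form a subtree. All hold, so the decomposition is valid with width 4 − 1 = 3.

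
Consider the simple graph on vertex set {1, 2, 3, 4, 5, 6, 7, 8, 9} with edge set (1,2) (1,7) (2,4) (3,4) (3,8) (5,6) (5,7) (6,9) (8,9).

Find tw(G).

A width-2 tree decomposition is:
Bags: B1 = {1, 5, 7}  B2 = {1, 2, 5}  B3 = {2, 4, 5}  B4 = {3, 4, 5}  B5 = {3, 5, 8}  B6 = {5, 8, 9}  B7 = {5, 6, 9}
Tree: B1–B2, B2–B3, B3–B4, B4–B5, B5–B6, B6–B7
Every bag has size at most 3, so the width is 3 − 1 = 2 and tw(G) ≤ 2. Since 5–7–1–2–4–3–8–9–6–5 is a cycle in G, G is not acyclic. Forests are exactly the graphs of treewidth ≤ 1, so tw(G) ≥ 2. The upper and lower bounds meet at 2, so that is the treewidth.

2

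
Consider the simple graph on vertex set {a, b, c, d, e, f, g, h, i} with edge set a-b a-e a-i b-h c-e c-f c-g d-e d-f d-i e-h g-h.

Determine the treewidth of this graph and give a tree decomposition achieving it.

Each bag holds 4 vertices, so the decomposition has width 3, which upper-bounds the treewidth. For the lower bound: the 4 vertex sets {b,g,h}, {a}, {e}, {c,d,f,i} are disjoint, each induces a connected subgraph, and every pair is joined by at least one edge of G. Contracting each set to a single vertex therefore yields K_{4} as a minor, and since treewidth is minor-monotone, tw(G) ≥ tw(K_{4}) = 3. The upper and lower bounds meet at 3, so that is the treewidth.

Treewidth 3.
One such decomposition:
Bags: B1 = {a, b, g, h}  B2 = {a, e, g, h}  B3 = {a, c, e, g}  B4 = {a, c, e, i}  B5 = {c, d, e, i}  B6 = {c, d, f, i}
Tree: B1–B2, B2–B3, B3–B4, B4–B5, B5–B6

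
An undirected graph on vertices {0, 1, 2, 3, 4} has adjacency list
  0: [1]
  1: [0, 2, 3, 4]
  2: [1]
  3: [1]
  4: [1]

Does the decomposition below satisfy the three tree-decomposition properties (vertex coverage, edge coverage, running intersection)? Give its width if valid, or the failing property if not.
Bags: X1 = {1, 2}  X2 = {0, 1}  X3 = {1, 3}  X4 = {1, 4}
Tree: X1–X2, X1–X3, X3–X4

Yes; width 1.

Vertex coverage: the bags together contain {0, 1, 2, 3, 4}, the full vertex set. Edge coverage: each edge of G has both endpoints in at least one bag. Running intersection: for every vertex, the bags containing it form a connected subtree. All three properties hold, so this is a valid tree decomposition of width max|bag| − 1 = 1, and hence tw(G) ≤ 1.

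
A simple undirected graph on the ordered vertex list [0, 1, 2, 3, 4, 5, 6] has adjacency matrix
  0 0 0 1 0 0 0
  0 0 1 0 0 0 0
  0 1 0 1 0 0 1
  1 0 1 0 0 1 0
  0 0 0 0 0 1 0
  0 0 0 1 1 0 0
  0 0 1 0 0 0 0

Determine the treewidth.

1

A width-1 tree decomposition is:
Bags: B1 = {1, 2}  B2 = {2, 3}  B3 = {3, 5}  B4 = {2, 6}  B5 = {4, 5}  B6 = {0, 3}
Tree: B1–B2, B2–B3, B2–B4, B3–B5, B3–B6
Every bag has size at most 2, so the width is 2 − 1 = 1 and tw(G) ≤ 1. Any graph with an edge has treewidth ≥ 1, and G has the edge 1–2. Combining the bounds, tw(G) = 1.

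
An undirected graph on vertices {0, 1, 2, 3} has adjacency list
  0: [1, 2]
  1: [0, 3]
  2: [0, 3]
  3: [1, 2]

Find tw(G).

2

A width-2 tree decomposition is:
Bags: B1 = {0, 1, 2}  B2 = {1, 2, 3}
Tree: B1–B2
The largest bag has 3 vertices, giving width 2; this decomposition certifies tw(G) ≤ 2. For the lower bound, G contains the cycle 2–0–1–3–2, so G is not a forest; only forests have treewidth ≤ 1, hence tw(G) ≥ 2. Hence tw(G) = 2 exactly.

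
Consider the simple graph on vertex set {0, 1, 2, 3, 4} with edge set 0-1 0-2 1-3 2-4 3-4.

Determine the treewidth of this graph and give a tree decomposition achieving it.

The largest bag has 3 vertices, giving width 2; this decomposition certifies tw(G) ≤ 2. The edges 1–3–4–2–0–1 form a cycle, so G is not a tree and its treewidth is at least 2. Hence tw(G) = 2 exactly.

Treewidth 2.
One optimal decomposition is:
Bags: B1 = {1, 3, 4}  B2 = {1, 2, 4}  B3 = {0, 1, 2}
Tree: B1–B2, B2–B3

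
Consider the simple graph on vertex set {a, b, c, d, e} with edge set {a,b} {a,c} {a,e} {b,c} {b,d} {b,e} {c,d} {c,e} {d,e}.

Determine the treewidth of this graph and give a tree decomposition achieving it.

Treewidth 3.
One such decomposition:
Bags: B1 = {b, c, d, e}  B2 = {a, b, c, e}
Tree: B1–B2

The largest bag has 4 vertices, giving width 3; this decomposition certifies tw(G) ≤ 3. On the other hand G contains the 4-clique {b, c, d, e}. A clique must lie in a single bag of any decomposition, so no decomposition can have width below 3. The upper and lower bounds meet at 3, so that is the treewidth.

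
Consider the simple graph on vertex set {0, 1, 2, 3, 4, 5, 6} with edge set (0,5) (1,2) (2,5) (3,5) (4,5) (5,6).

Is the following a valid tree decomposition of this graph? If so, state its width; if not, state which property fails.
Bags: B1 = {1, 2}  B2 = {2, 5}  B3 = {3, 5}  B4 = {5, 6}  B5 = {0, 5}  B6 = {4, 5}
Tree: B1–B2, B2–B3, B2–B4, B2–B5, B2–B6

Yes; width 1.

Checking the three conditions: (i) the bags cover all of {0, 1, 2, 3, 4, 5, 6}; (ii) for each edge, some bag contains both endpoints; (iii) the bags containing any fixed vertex form a subtree. All hold, so the decomposition is valid with width 2 − 1 = 1.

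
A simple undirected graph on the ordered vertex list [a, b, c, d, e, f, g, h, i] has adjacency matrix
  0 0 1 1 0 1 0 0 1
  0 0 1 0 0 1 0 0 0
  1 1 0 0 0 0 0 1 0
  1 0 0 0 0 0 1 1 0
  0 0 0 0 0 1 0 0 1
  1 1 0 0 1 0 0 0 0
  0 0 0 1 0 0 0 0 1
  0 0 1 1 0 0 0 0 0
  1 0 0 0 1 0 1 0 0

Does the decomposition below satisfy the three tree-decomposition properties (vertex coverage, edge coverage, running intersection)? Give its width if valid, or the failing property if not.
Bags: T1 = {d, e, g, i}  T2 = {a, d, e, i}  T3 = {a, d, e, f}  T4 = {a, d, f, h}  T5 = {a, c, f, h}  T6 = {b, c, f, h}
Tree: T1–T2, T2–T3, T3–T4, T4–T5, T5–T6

Yes; width 3.

Checking the three conditions: (i) the bags cover all of {a, b, c, d, e, f, g, h, i}; (ii) for each edge, some bag contains both endpoints; (iii) the bags containing any fixed vertex form a subtree. All hold, so the decomposition is valid with width 4 − 1 = 3.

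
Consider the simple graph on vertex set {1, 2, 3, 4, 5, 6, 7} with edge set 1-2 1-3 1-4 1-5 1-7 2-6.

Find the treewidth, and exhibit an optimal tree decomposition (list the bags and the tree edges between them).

Treewidth 1.
Bags: B1 = {1, 2}  B2 = {2, 6}  B3 = {1, 4}  B4 = {1, 3}  B5 = {1, 7}  B6 = {1, 5}
Tree: B1–B2, B1–B3, B1–B4, B1–B5, B3–B6

Every bag has size at most 2, so the width is 2 − 1 = 1 and tw(G) ≤ 1. G has an edge, so its treewidth is at least 1. Hence tw(G) = 1 exactly.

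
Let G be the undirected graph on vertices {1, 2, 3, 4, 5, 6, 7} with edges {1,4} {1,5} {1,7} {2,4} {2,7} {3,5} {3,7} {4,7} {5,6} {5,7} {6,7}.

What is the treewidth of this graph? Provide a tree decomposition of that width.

Treewidth 2.
One such decomposition:
Bags: B1 = {3, 5, 7}  B2 = {1, 5, 7}  B3 = {1, 4, 7}  B4 = {5, 6, 7}  B5 = {2, 4, 7}
Tree: B1–B2, B2–B3, B1–B4, B3–B5

Every bag has size at most 3, so the width is 3 − 1 = 2 and tw(G) ≤ 2. Conversely, {2, 4, 7} is a clique of size 3, and the vertices of any clique must share a bag in every tree decomposition; so some bag has ≥ 3 vertices and tw(G) ≥ 2. Therefore the treewidth is 2.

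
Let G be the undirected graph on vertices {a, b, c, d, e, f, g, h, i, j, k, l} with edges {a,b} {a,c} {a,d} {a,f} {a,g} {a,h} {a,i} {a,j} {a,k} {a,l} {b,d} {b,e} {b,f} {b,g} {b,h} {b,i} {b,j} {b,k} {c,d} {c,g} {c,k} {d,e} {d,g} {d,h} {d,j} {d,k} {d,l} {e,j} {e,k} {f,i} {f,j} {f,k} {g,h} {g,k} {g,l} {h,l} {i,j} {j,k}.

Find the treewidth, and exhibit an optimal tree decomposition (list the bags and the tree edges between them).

The largest bag has 5 vertices, giving width 4; this decomposition certifies tw(G) ≤ 4. On the other hand G contains the 5-clique {b, d, e, j, k}. A clique must lie in a single bag of any decomposition, so no decomposition can have width below 4. Combining the bounds, tw(G) = 4.

Treewidth 4.
Bags: B1 = {a, b, d, j, k}  B2 = {a, b, f, j, k}  B3 = {a, b, d, g, k}  B4 = {a, b, f, i, j}  B5 = {a, b, d, g, h}  B6 = {a, d, g, h, l}  B7 = {a, c, d, g, k}  B8 = {b, d, e, j, k}
Tree: B1–B2, B1–B3, B2–B4, B3–B5, B5–B6, B3–B7, B1–B8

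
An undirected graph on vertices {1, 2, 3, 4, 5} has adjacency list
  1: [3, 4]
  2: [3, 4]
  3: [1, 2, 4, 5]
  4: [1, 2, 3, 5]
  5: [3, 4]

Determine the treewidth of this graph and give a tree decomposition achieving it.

Treewidth 2.
Bags: B1 = {2, 3, 4}  B2 = {1, 3, 4}  B3 = {3, 4, 5}
Tree: B1–B2, B1–B3

Each bag holds 3 vertices, so the decomposition has width 2, which upper-bounds the treewidth. On the other hand G contains the 3-clique {1, 3, 4}. A clique must lie in a single bag of any decomposition, so no decomposition can have width below 2. Hence tw(G) = 2 exactly.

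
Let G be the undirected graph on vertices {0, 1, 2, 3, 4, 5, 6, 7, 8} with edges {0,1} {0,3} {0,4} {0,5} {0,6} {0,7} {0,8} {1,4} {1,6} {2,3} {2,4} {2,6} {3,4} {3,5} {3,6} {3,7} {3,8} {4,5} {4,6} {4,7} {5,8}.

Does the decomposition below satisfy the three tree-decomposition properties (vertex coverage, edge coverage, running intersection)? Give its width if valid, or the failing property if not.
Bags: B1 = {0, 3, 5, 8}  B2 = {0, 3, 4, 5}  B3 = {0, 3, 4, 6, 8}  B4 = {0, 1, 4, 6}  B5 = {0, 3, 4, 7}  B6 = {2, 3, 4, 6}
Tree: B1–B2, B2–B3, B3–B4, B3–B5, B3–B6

No — bags containing vertex 8 are not connected in the tree.

A tree decomposition must satisfy three properties: every vertex lies in some bag; for every edge, both endpoints lie together in some bag; and for every vertex, the bags containing it form a connected subtree. Here bags containing vertex 8 are not connected in the tree, so the decomposition is invalid.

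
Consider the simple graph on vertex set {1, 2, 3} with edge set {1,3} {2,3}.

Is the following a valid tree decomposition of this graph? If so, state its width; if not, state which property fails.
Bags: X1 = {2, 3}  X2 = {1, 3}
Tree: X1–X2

Vertex coverage: the bags together contain {1, 2, 3}, the full vertex set. Edge coverage: each edge of G has both endpoints in at least one bag. Running intersection: for every vertex, the bags containing it form a connected subtree. All three properties hold, so this is a valid tree decomposition of width max|bag| − 1 = 1, and hence tw(G) ≤ 1.

Yes; width 1.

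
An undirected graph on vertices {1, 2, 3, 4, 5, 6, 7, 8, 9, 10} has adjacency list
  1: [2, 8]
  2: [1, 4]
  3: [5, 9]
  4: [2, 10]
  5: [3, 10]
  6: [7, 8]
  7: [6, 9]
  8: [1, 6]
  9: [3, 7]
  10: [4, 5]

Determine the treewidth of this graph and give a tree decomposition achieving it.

Treewidth 2.
One such decomposition:
Bags: B1 = {3, 5, 9}  B2 = {5, 9, 10}  B3 = {4, 9, 10}  B4 = {2, 4, 9}  B5 = {1, 2, 9}  B6 = {1, 8, 9}  B7 = {6, 8, 9}  B8 = {6, 7, 9}
Tree: B1–B2, B2–B3, B3–B4, B4–B5, B5–B6, B6–B7, B7–B8

Every bag has size at most 3, so the width is 3 − 1 = 2 and tw(G) ≤ 2. For the lower bound, G contains the cycle 9–3–5–10–4–2–1–8–6–7–9, so G is not a forest; only forests have treewidth ≤ 1, hence tw(G) ≥ 2. Hence tw(G) = 2 exactly.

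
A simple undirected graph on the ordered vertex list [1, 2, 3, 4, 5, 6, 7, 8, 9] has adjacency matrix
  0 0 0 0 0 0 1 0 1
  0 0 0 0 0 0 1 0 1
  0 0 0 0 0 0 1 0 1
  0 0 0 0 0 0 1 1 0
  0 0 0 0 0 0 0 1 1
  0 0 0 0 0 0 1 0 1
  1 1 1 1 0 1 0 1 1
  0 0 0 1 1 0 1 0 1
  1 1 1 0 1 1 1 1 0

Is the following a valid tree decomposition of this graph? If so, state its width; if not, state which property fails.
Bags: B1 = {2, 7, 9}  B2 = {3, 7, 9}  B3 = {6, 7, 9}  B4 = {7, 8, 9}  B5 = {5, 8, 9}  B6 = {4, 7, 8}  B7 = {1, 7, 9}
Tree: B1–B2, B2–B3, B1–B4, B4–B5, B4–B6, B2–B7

Vertex coverage: the bags together contain {1, 2, 3, 4, 5, 6, 7, 8, 9}, the full vertex set. Edge coverage: each edge of G has both endpoints in at least one bag. Running intersection: for every vertex, the bags containing it form a connected subtree. All three properties hold, so this is a valid tree decomposition of width max|bag| − 1 = 2, and hence tw(G) ≤ 2.

Yes; width 2.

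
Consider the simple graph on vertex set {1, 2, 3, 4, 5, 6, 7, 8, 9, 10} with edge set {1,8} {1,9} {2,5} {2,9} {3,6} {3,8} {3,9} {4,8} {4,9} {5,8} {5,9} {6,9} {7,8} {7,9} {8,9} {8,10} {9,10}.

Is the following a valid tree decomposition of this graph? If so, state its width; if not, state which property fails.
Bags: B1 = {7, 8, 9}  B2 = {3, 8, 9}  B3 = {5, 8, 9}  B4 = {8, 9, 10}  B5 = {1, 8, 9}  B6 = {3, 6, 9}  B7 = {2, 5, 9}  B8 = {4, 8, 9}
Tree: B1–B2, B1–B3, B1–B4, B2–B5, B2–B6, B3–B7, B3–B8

Vertex coverage: the bags together contain {1, 2, 3, 4, 5, 6, 7, 8, 9, 10}, the full vertex set. Edge coverage: each edge of G has both endpoints in at least one bag. Running intersection: for every vertex, the bags containing it form a connected subtree. All three properties hold, so this is a valid tree decomposition of width max|bag| − 1 = 2, and hence tw(G) ≤ 2.

Yes; width 2.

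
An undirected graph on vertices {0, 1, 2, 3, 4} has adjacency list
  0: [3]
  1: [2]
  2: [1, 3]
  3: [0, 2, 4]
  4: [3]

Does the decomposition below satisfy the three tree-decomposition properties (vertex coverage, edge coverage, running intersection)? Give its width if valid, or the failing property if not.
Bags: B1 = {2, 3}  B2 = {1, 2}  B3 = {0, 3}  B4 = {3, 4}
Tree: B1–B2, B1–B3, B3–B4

Yes; width 1.

Checking the three conditions: (i) the bags cover all of {0, 1, 2, 3, 4}; (ii) for each edge, some bag contains both endpoints; (iii) the bags containing any fixed vertex form a subtree. All hold, so the decomposition is valid with width 2 − 1 = 1.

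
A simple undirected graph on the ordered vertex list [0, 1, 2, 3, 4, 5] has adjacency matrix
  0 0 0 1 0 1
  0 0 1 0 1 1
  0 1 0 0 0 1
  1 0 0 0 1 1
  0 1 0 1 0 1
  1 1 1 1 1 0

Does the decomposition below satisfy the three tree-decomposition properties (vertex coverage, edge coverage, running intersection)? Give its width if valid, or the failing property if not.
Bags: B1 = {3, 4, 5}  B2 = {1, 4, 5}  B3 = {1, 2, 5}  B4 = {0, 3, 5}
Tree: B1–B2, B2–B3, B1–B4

Every vertex of G appears in some bag (union = {0, 1, 2, 3, 4, 5}); every edge is covered by a bag; and for each vertex v the set of bags containing v is connected in the bag tree. The decomposition is therefore valid. The largest bag has 3 vertices, so the width is 2.

Yes; width 2.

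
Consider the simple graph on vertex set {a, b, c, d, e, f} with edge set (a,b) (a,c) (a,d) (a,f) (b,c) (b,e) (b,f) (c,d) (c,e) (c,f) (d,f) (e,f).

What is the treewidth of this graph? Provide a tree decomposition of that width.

Every bag has size at most 4, so the width is 4 − 1 = 3 and tw(G) ≤ 3. On the other hand G contains the 4-clique {b, c, e, f}. A clique must lie in a single bag of any decomposition, so no decomposition can have width below 3. Therefore the treewidth is 3.

Treewidth 3.
One such decomposition:
Bags: B1 = {a, c, d, f}  B2 = {a, b, c, f}  B3 = {b, c, e, f}
Tree: B1–B2, B2–B3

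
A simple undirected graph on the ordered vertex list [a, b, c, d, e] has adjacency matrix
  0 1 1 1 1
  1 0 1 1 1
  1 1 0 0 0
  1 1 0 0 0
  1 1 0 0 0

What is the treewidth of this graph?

A width-2 tree decomposition is:
Bags: B1 = {a, b, c}  B2 = {a, b, d}  B3 = {a, b, e}
Tree: B1–B2, B2–B3
The largest bag has 3 vertices, giving width 2; this decomposition certifies tw(G) ≤ 2. On the other hand G contains the 3-clique {a, b, d}. A clique must lie in a single bag of any decomposition, so no decomposition can have width below 2. Combining the bounds, tw(G) = 2.

2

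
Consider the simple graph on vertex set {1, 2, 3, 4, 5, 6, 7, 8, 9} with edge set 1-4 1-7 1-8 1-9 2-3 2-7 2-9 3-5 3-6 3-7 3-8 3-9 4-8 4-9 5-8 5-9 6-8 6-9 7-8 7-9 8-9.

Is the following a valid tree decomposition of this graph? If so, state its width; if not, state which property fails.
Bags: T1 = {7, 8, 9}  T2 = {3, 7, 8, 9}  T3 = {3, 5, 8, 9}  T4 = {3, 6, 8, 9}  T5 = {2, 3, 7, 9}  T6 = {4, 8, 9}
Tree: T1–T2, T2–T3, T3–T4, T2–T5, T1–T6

A tree decomposition must satisfy three properties: every vertex lies in some bag; for every edge, both endpoints lie together in some bag; and for every vertex, the bags containing it form a connected subtree. Here vertex 1 appears in no bag, so the decomposition is invalid.

No — vertex 1 appears in no bag.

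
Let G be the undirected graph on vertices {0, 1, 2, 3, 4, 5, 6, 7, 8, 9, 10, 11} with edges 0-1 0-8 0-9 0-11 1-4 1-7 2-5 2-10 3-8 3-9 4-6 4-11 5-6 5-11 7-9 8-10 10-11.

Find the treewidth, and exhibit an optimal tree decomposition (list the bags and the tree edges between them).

Treewidth 3.
Bags: B1 = {1, 3, 7, 9}  B2 = {0, 1, 3, 9}  B3 = {0, 1, 3, 8}  B4 = {0, 1, 4, 8}  B5 = {0, 4, 8, 11}  B6 = {4, 8, 10, 11}  B7 = {4, 6, 10, 11}  B8 = {5, 6, 10, 11}  B9 = {2, 5, 6, 10}
Tree: B1–B2, B2–B3, B3–B4, B4–B5, B5–B6, B6–B7, B7–B8, B8–B9

The largest bag has 4 vertices, giving width 3; this decomposition certifies tw(G) ≤ 3. For the lower bound: the 4 vertex sets {3,7,9}, {1}, {0}, {4,8,10,11} are disjoint, each induces a connected subgraph, and every pair is joined by at least one edge of G. Contracting each set to a single vertex therefore yields K_{4} as a minor, and since treewidth is minor-monotone, tw(G) ≥ tw(K_{4}) = 3. Hence tw(G) = 3 exactly.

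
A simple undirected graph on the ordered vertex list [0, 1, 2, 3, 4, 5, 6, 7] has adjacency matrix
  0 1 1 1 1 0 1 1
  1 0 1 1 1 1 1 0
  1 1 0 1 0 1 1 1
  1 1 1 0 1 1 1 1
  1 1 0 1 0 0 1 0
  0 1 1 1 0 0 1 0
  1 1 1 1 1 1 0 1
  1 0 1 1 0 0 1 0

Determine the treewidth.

A width-4 tree decomposition is:
Bags: B1 = {0, 1, 2, 3, 6}  B2 = {0, 1, 3, 4, 6}  B3 = {0, 2, 3, 6, 7}  B4 = {1, 2, 3, 5, 6}
Tree: B1–B2, B1–B3, B1–B4
Every bag has size at most 5, so the width is 5 − 1 = 4 and tw(G) ≤ 4. Conversely, {0, 1, 2, 3, 6} is a clique of size 5, and the vertices of any clique must share a bag in every tree decomposition; so some bag has ≥ 5 vertices and tw(G) ≥ 4. Hence tw(G) = 4 exactly.

4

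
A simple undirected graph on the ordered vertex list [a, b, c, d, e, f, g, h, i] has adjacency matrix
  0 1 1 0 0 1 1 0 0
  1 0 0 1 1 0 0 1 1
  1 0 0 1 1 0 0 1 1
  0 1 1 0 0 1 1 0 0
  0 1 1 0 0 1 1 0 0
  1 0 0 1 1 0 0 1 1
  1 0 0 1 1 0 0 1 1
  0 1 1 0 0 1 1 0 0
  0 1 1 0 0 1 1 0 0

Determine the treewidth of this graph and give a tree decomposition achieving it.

Each bag holds 5 vertices, so the decomposition has width 4, which upper-bounds the treewidth. For the lower bound: the 5 vertex sets {c,e}, {g,i}, {b,h}, {f}, {d} are disjoint, each induces a connected subgraph, and every pair is joined by at least one edge of G. Contracting each set to a single vertex therefore yields K_{5} as a minor, and since treewidth is minor-monotone, tw(G) ≥ tw(K_{5}) = 4. Therefore the treewidth is 4.

Treewidth 4.
One such decomposition:
Bags: B1 = {b, c, e, f, g}  B2 = {b, c, f, g, i}  B3 = {b, c, f, g, h}  B4 = {b, c, d, f, g}  B5 = {a, b, c, f, g}
Tree: B1–B2, B2–B3, B3–B4, B4–B5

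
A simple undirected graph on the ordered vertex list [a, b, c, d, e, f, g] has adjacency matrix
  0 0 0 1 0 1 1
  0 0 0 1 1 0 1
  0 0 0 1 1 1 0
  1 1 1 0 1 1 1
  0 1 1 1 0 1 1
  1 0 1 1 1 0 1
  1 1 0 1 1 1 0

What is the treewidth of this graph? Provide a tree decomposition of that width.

Treewidth 3.
One such decomposition:
Bags: B1 = {a, d, f, g}  B2 = {d, e, f, g}  B3 = {b, d, e, g}  B4 = {c, d, e, f}
Tree: B1–B2, B2–B3, B2–B4

Every bag has size at most 4, so the width is 4 − 1 = 3 and tw(G) ≤ 3. On the other hand G contains the 4-clique {d, e, f, g}. A clique must lie in a single bag of any decomposition, so no decomposition can have width below 3. Hence tw(G) = 3 exactly.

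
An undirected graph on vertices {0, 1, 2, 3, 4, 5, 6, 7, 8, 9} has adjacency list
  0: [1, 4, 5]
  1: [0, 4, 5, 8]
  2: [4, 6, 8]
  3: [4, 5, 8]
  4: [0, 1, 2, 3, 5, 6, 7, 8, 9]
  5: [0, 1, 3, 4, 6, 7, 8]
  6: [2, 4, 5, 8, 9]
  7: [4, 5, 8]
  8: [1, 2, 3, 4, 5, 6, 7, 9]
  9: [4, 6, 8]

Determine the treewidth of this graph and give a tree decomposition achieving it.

Treewidth 3.
One such decomposition:
Bags: B1 = {4, 5, 6, 8}  B2 = {1, 4, 5, 8}  B3 = {4, 5, 7, 8}  B4 = {2, 4, 6, 8}  B5 = {4, 6, 8, 9}  B6 = {3, 4, 5, 8}  B7 = {0, 1, 4, 5}
Tree: B1–B2, B2–B3, B1–B4, B4–B5, B3–B6, B2–B7

Every bag has size at most 4, so the width is 4 − 1 = 3 and tw(G) ≤ 3. On the other hand G contains the 4-clique {0, 1, 4, 5}. A clique must lie in a single bag of any decomposition, so no decomposition can have width below 3. Combining the bounds, tw(G) = 3.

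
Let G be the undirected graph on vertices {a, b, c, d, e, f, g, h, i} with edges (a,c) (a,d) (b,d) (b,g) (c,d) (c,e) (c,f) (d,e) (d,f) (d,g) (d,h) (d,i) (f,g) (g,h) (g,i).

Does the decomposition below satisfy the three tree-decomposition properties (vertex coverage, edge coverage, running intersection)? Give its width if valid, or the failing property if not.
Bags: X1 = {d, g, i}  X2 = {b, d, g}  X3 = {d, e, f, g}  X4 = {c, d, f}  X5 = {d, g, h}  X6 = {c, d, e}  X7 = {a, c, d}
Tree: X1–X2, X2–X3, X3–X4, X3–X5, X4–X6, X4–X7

No — bags containing vertex e are not connected in the tree.

A tree decomposition must satisfy three properties: every vertex lies in some bag; for every edge, both endpoints lie together in some bag; and for every vertex, the bags containing it form a connected subtree. Here bags containing vertex e are not connected in the tree, so the decomposition is invalid.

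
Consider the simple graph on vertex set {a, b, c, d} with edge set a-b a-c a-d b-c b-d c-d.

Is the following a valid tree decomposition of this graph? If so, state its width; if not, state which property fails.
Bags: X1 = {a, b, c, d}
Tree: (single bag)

Yes; width 3.

Every vertex of G appears in some bag (union = {a, b, c, d}); every edge is covered by a bag; and for each vertex v the set of bags containing v is connected in the bag tree. The decomposition is therefore valid. The largest bag has 4 vertices, so the width is 3.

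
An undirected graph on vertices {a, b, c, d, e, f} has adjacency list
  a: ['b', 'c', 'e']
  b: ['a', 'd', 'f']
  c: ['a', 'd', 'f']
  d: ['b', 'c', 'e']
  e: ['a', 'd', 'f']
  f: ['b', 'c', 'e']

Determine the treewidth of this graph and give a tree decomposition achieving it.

Every bag has size at most 4, so the width is 4 − 1 = 3 and tw(G) ≤ 3. For the lower bound: the 4 vertex sets {c,f}, {b,d}, {e}, {a} are disjoint, each induces a connected subgraph, and every pair is joined by at least one edge of G. Contracting each set to a single vertex therefore yields K_{4} as a minor, and since treewidth is minor-monotone, tw(G) ≥ tw(K_{4}) = 3. Combining the bounds, tw(G) = 3.

Treewidth 3.
One such decomposition:
Bags: B1 = {b, c, e, f}  B2 = {b, c, d, e}  B3 = {a, b, c, e}
Tree: B1–B2, B2–B3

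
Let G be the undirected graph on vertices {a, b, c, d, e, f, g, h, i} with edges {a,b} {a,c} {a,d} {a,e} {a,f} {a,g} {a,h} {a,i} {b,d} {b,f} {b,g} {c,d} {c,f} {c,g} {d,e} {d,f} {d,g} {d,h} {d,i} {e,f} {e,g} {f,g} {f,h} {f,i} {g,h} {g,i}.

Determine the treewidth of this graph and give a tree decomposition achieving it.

Treewidth 4.
One optimal decomposition is:
Bags: B1 = {a, d, e, f, g}  B2 = {a, b, d, f, g}  B3 = {a, c, d, f, g}  B4 = {a, d, f, g, h}  B5 = {a, d, f, g, i}
Tree: B1–B2, B1–B3, B1–B4, B2–B5

The largest bag has 5 vertices, giving width 4; this decomposition certifies tw(G) ≤ 4. For the lower bound, the 5 vertices {a, d, f, g, h} are pairwise adjacent, and any tree decomposition puts a clique entirely inside one bag — forcing width ≥ 4. Therefore the treewidth is 4.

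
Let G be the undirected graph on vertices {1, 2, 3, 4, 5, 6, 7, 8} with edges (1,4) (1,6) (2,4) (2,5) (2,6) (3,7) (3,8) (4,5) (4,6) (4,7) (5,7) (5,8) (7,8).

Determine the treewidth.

A width-2 tree decomposition is:
Bags: B1 = {2, 4, 5}  B2 = {4, 5, 7}  B3 = {5, 7, 8}  B4 = {3, 7, 8}  B5 = {2, 4, 6}  B6 = {1, 4, 6}
Tree: B1–B2, B2–B3, B3–B4, B1–B5, B5–B6
Each bag holds 3 vertices, so the decomposition has width 2, which upper-bounds the treewidth. On the other hand G contains the 3-clique {3, 7, 8}. A clique must lie in a single bag of any decomposition, so no decomposition can have width below 2. Hence tw(G) = 2 exactly.

2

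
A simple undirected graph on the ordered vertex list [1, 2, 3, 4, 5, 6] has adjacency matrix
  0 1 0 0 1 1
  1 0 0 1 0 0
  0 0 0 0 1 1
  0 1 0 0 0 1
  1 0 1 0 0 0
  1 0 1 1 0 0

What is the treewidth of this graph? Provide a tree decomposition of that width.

Every bag has size at most 3, so the width is 3 − 1 = 2 and tw(G) ≤ 2. Since 2–4–6–1–2 is a cycle in G, G is not acyclic. Forests are exactly the graphs of treewidth ≤ 1, so tw(G) ≥ 2. Combining the bounds, tw(G) = 2.

Treewidth 2.
One optimal decomposition is:
Bags: B1 = {1, 2, 4}  B2 = {1, 4, 6}  B3 = {1, 5, 6}  B4 = {3, 5, 6}
Tree: B1–B2, B2–B3, B3–B4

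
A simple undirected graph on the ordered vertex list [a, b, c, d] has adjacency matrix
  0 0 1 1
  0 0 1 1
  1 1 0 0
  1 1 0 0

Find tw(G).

2

A width-2 tree decomposition is:
Bags: B1 = {a, b, c}  B2 = {a, b, d}
Tree: B1–B2
Each bag holds 3 vertices, so the decomposition has width 2, which upper-bounds the treewidth. For the lower bound, G contains the cycle b–c–a–d–b, so G is not a forest; only forests have treewidth ≤ 1, hence tw(G) ≥ 2. Hence tw(G) = 2 exactly.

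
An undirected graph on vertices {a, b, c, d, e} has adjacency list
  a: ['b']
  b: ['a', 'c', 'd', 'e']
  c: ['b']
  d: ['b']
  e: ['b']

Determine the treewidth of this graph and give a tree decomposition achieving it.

The largest bag has 2 vertices, giving width 1; this decomposition certifies tw(G) ≤ 1. Any graph with an edge has treewidth ≥ 1, and G has the edge b–c. Hence tw(G) = 1 exactly.

Treewidth 1.
Bags: B1 = {b, c}  B2 = {b, d}  B3 = {a, b}  B4 = {b, e}
Tree: B1–B2, B1–B3, B1–B4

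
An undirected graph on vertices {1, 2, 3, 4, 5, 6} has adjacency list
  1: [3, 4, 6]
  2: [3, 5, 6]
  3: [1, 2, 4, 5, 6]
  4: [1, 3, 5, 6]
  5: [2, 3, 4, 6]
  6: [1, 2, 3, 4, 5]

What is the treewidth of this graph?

A width-3 tree decomposition is:
Bags: B1 = {2, 3, 5, 6}  B2 = {3, 4, 5, 6}  B3 = {1, 3, 4, 6}
Tree: B1–B2, B2–B3
Every bag has size at most 4, so the width is 4 − 1 = 3 and tw(G) ≤ 3. For the lower bound, the 4 vertices {2, 3, 5, 6} are pairwise adjacent, and any tree decomposition puts a clique entirely inside one bag — forcing width ≥ 3. Therefore the treewidth is 3.

3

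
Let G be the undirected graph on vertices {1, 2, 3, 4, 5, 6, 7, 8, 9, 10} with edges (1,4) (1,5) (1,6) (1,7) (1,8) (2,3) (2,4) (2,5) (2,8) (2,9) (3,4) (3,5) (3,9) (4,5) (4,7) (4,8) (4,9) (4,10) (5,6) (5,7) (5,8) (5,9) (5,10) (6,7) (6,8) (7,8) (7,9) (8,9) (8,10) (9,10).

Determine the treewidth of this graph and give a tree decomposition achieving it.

Treewidth 4.
Bags: B1 = {4, 5, 7, 8, 9}  B2 = {2, 4, 5, 8, 9}  B3 = {2, 3, 4, 5, 9}  B4 = {1, 4, 5, 7, 8}  B5 = {4, 5, 8, 9, 10}  B6 = {1, 5, 6, 7, 8}
Tree: B1–B2, B2–B3, B1–B4, B1–B5, B4–B6

Every bag has size at most 5, so the width is 5 − 1 = 4 and tw(G) ≤ 4. Conversely, {1, 4, 5, 7, 8} is a clique of size 5, and the vertices of any clique must share a bag in every tree decomposition; so some bag has ≥ 5 vertices and tw(G) ≥ 4. Combining the bounds, tw(G) = 4.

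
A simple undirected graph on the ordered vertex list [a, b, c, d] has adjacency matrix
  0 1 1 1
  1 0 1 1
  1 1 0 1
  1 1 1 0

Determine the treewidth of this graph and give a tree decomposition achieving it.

With just one bag of size 4, the width is 4 − 1 = 3, so tw(G) ≤ 3. On the other hand G contains the 4-clique {a, b, c, d}. A clique must lie in a single bag of any decomposition, so no decomposition can have width below 3. Combining the bounds, tw(G) = 3.

Treewidth 3.
Bags: B1 = {a, b, c, d}
Tree: (single bag)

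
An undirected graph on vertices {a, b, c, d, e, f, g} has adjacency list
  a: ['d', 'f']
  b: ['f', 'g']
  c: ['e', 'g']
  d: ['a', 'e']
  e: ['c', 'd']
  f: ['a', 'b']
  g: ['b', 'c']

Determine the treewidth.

2

A width-2 tree decomposition is:
Bags: B1 = {a, d, e}  B2 = {a, e, f}  B3 = {b, e, f}  B4 = {b, e, g}  B5 = {c, e, g}
Tree: B1–B2, B2–B3, B3–B4, B4–B5
Every bag has size at most 3, so the width is 3 − 1 = 2 and tw(G) ≤ 2. The edges e–d–a–f–b–g–c–e form a cycle, so G is not a tree and its treewidth is at least 2. Hence tw(G) = 2 exactly.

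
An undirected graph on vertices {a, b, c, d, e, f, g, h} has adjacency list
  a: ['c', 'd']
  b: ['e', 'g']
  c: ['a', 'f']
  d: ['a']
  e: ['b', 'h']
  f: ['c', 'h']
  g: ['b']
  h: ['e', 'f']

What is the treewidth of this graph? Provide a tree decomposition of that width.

Every bag has size at most 2, so the width is 2 − 1 = 1 and tw(G) ≤ 1. Since G has at least one edge (e.g. g–b), it is not an edgeless graph, so tw(G) ≥ 1. Hence tw(G) = 1 exactly.

Treewidth 1.
One such decomposition:
Bags: B1 = {b, g}  B2 = {b, e}  B3 = {e, h}  B4 = {f, h}  B5 = {c, f}  B6 = {a, c}  B7 = {a, d}
Tree: B1–B2, B2–B3, B3–B4, B4–B5, B5–B6, B6–B7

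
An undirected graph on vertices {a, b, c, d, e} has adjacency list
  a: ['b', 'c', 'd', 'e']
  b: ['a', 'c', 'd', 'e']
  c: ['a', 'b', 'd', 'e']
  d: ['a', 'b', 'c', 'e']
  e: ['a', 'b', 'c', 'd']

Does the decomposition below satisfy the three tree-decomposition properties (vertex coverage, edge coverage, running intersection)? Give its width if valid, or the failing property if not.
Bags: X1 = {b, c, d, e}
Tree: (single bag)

A tree decomposition must satisfy three properties: every vertex lies in some bag; for every edge, both endpoints lie together in some bag; and for every vertex, the bags containing it form a connected subtree. Here vertex a appears in no bag, so the decomposition is invalid.

No — vertex a appears in no bag.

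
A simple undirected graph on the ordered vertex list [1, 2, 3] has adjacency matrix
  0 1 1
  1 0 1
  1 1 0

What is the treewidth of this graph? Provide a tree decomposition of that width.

Treewidth 2.
Bags: B1 = {1, 2, 3}
Tree: (single bag)

A single bag containing all 3 vertices is trivially a valid decomposition of width 2. Conversely, {1, 2, 3} is a clique of size 3, and the vertices of any clique must share a bag in every tree decomposition; so some bag has ≥ 3 vertices and tw(G) ≥ 2. The upper and lower bounds meet at 2, so that is the treewidth.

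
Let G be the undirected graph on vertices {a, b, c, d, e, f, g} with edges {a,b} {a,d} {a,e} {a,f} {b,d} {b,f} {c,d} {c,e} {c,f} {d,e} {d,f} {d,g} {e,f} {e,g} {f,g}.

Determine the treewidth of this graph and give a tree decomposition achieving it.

Treewidth 3.
One such decomposition:
Bags: B1 = {a, d, e, f}  B2 = {d, e, f, g}  B3 = {a, b, d, f}  B4 = {c, d, e, f}
Tree: B1–B2, B1–B3, B2–B4

Each bag holds 4 vertices, so the decomposition has width 3, which upper-bounds the treewidth. Conversely, {d, e, f, g} is a clique of size 4, and the vertices of any clique must share a bag in every tree decomposition; so some bag has ≥ 4 vertices and tw(G) ≥ 3. Combining the bounds, tw(G) = 3.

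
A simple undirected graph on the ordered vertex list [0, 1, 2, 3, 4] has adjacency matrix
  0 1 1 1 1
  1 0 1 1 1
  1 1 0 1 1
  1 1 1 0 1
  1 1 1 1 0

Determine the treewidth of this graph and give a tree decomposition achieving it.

Treewidth 4.
One such decomposition:
Bags: B1 = {0, 1, 2, 3, 4}
Tree: (single bag)

With just one bag of size 5, the width is 5 − 1 = 4, so tw(G) ≤ 4. On the other hand G contains the 5-clique {0, 1, 2, 3, 4}. A clique must lie in a single bag of any decomposition, so no decomposition can have width below 4. Hence tw(G) = 4 exactly.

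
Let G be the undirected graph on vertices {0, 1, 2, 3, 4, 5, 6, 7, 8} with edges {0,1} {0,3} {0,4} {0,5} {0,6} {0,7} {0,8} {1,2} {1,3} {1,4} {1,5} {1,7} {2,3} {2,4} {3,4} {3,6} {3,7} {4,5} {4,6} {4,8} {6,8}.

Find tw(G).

A width-3 tree decomposition is:
Bags: B1 = {0, 3, 4, 6}  B2 = {0, 1, 3, 4}  B3 = {0, 4, 6, 8}  B4 = {0, 1, 3, 7}  B5 = {0, 1, 4, 5}  B6 = {1, 2, 3, 4}
Tree: B1–B2, B1–B3, B2–B4, B2–B5, B2–B6
Each bag holds 4 vertices, so the decomposition has width 3, which upper-bounds the treewidth. On the other hand G contains the 4-clique {0, 4, 6, 8}. A clique must lie in a single bag of any decomposition, so no decomposition can have width below 3. Combining the bounds, tw(G) = 3.

3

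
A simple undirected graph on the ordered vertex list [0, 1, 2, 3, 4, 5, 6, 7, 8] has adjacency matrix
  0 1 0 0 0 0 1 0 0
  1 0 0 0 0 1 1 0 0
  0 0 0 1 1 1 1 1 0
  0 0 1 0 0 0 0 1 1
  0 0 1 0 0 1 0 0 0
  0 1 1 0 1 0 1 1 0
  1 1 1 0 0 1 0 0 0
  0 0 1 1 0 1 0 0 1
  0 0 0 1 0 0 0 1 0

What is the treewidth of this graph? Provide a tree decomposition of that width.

Treewidth 2.
One such decomposition:
Bags: B1 = {2, 5, 6}  B2 = {2, 5, 7}  B3 = {2, 4, 5}  B4 = {2, 3, 7}  B5 = {1, 5, 6}  B6 = {0, 1, 6}  B7 = {3, 7, 8}
Tree: B1–B2, B1–B3, B2–B4, B1–B5, B5–B6, B4–B7

Every bag has size at most 3, so the width is 3 − 1 = 2 and tw(G) ≤ 2. On the other hand G contains the 3-clique {0, 1, 6}. A clique must lie in a single bag of any decomposition, so no decomposition can have width below 2. Combining the bounds, tw(G) = 2.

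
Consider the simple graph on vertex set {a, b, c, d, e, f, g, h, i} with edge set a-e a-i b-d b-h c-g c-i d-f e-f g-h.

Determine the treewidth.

A width-2 tree decomposition is:
Bags: B1 = {a, c, i}  B2 = {a, c, g}  B3 = {a, g, h}  B4 = {a, b, h}  B5 = {a, b, d}  B6 = {a, d, f}  B7 = {a, e, f}
Tree: B1–B2, B2–B3, B3–B4, B4–B5, B5–B6, B6–B7
The largest bag has 3 vertices, giving width 2; this decomposition certifies tw(G) ≤ 2. The edges a–i–c–g–h–b–d–f–e–a form a cycle, so G is not a tree and its treewidth is at least 2. The upper and lower bounds meet at 2, so that is the treewidth.

2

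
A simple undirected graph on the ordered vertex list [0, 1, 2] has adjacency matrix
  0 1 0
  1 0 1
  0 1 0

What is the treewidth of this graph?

1

A width-1 tree decomposition is:
Bags: B1 = {0, 1}  B2 = {1, 2}
Tree: B1–B2
Every bag has size at most 2, so the width is 2 − 1 = 1 and tw(G) ≤ 1. Any graph with an edge has treewidth ≥ 1, and G has the edge 0–1. Therefore the treewidth is 1.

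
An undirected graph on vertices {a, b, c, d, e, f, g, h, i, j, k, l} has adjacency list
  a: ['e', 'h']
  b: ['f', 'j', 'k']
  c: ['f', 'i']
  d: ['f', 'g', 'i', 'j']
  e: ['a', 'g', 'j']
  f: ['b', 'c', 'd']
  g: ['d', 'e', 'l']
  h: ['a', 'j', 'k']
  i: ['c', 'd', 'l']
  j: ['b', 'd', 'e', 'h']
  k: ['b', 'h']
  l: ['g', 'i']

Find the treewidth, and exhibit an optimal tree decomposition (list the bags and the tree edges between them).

Treewidth 3.
One such decomposition:
Bags: B1 = {a, e, h, k}  B2 = {e, h, j, k}  B3 = {b, e, j, k}  B4 = {b, e, g, j}  B5 = {b, d, g, j}  B6 = {b, d, f, g}  B7 = {d, f, g, l}  B8 = {d, f, i, l}  B9 = {c, f, i, l}
Tree: B1–B2, B2–B3, B3–B4, B4–B5, B5–B6, B6–B7, B7–B8, B8–B9

Each bag holds 4 vertices, so the decomposition has width 3, which upper-bounds the treewidth. For the lower bound: the 4 vertex sets {a,h,k}, {e}, {j}, {b,d,f,g} are disjoint, each induces a connected subgraph, and every pair is joined by at least one edge of G. Contracting each set to a single vertex therefore yields K_{4} as a minor, and since treewidth is minor-monotone, tw(G) ≥ tw(K_{4}) = 3. Combining the bounds, tw(G) = 3.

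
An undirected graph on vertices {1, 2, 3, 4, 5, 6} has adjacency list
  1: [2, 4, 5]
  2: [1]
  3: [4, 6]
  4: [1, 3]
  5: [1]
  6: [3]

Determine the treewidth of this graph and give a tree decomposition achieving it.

Every bag has size at most 2, so the width is 2 − 1 = 1 and tw(G) ≤ 1. Any graph with an edge has treewidth ≥ 1, and G has the edge 4–3. Combining the bounds, tw(G) = 1.

Treewidth 1.
One optimal decomposition is:
Bags: B1 = {3, 4}  B2 = {3, 6}  B3 = {1, 4}  B4 = {1, 5}  B5 = {1, 2}
Tree: B1–B2, B1–B3, B3–B4, B3–B5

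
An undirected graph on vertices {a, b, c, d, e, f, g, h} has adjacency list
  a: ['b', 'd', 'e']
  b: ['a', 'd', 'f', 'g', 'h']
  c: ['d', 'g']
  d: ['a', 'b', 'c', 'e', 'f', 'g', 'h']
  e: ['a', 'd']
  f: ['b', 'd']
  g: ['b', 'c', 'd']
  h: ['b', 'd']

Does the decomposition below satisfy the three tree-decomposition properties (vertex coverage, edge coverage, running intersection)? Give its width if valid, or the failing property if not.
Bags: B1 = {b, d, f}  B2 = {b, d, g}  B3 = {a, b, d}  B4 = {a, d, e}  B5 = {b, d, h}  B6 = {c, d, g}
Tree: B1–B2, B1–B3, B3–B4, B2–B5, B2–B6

Yes; width 2.

Every vertex of G appears in some bag (union = {a, b, c, d, e, f, g, h}); every edge is covered by a bag; and for each vertex v the set of bags containing v is connected in the bag tree. The decomposition is therefore valid. The largest bag has 3 vertices, so the width is 2.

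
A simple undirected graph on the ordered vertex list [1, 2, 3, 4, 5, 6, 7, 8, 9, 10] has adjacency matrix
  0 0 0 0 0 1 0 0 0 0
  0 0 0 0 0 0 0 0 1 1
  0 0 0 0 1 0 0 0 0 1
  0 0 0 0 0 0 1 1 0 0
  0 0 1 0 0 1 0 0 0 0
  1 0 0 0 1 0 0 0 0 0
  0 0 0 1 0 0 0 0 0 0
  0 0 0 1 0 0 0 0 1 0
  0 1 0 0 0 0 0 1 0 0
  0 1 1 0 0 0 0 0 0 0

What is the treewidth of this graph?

1

A width-1 tree decomposition is:
Bags: B1 = {1, 6}  B2 = {5, 6}  B3 = {3, 5}  B4 = {3, 10}  B5 = {2, 10}  B6 = {2, 9}  B7 = {8, 9}  B8 = {4, 8}  B9 = {4, 7}
Tree: B1–B2, B2–B3, B3–B4, B4–B5, B5–B6, B6–B7, B7–B8, B8–B9
Every bag has size at most 2, so the width is 2 − 1 = 1 and tw(G) ≤ 1. Since G has at least one edge (e.g. 1–6), it is not an edgeless graph, so tw(G) ≥ 1. The upper and lower bounds meet at 1, so that is the treewidth.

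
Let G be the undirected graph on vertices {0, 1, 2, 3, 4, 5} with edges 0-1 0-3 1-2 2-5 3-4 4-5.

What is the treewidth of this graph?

A width-2 tree decomposition is:
Bags: B1 = {0, 3, 4}  B2 = {0, 4, 5}  B3 = {0, 2, 5}  B4 = {0, 1, 2}
Tree: B1–B2, B2–B3, B3–B4
Every bag has size at most 3, so the width is 3 − 1 = 2 and tw(G) ≤ 2. Since 0–3–4–5–2–1–0 is a cycle in G, G is not acyclic. Forests are exactly the graphs of treewidth ≤ 1, so tw(G) ≥ 2. Hence tw(G) = 2 exactly.

2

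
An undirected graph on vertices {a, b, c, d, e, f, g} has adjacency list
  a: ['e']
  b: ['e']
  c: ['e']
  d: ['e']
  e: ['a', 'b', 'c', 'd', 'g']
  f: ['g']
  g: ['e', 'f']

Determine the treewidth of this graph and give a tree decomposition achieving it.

The largest bag has 2 vertices, giving width 1; this decomposition certifies tw(G) ≤ 1. Since G has at least one edge (e.g. e–a), it is not an edgeless graph, so tw(G) ≥ 1. Therefore the treewidth is 1.

Treewidth 1.
Bags: B1 = {a, e}  B2 = {c, e}  B3 = {d, e}  B4 = {e, g}  B5 = {b, e}  B6 = {f, g}
Tree: B1–B2, B2–B3, B1–B4, B4–B5, B4–B6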